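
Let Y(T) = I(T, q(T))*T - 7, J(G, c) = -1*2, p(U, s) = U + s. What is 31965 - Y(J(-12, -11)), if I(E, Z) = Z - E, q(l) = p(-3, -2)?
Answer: 31966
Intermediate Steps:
J(G, c) = -2
q(l) = -5 (q(l) = -3 - 2 = -5)
Y(T) = -7 + T*(-5 - T) (Y(T) = (-5 - T)*T - 7 = T*(-5 - T) - 7 = -7 + T*(-5 - T))
31965 - Y(J(-12, -11)) = 31965 - (-7 - 1*(-2)*(5 - 2)) = 31965 - (-7 - 1*(-2)*3) = 31965 - (-7 + 6) = 31965 - 1*(-1) = 31965 + 1 = 31966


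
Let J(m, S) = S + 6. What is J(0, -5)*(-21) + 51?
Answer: 30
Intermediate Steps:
J(m, S) = 6 + S
J(0, -5)*(-21) + 51 = (6 - 5)*(-21) + 51 = 1*(-21) + 51 = -21 + 51 = 30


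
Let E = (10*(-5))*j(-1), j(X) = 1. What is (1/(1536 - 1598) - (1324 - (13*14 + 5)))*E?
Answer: 1762375/31 ≈ 56851.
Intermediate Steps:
E = -50 (E = (10*(-5))*1 = -50*1 = -50)
(1/(1536 - 1598) - (1324 - (13*14 + 5)))*E = (1/(1536 - 1598) - (1324 - (13*14 + 5)))*(-50) = (1/(-62) - (1324 - (182 + 5)))*(-50) = (-1/62 - (1324 - 1*187))*(-50) = (-1/62 - (1324 - 187))*(-50) = (-1/62 - 1*1137)*(-50) = (-1/62 - 1137)*(-50) = -70495/62*(-50) = 1762375/31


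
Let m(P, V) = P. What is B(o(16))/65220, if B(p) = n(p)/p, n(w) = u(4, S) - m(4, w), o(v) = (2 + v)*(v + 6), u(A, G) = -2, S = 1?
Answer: -1/4304520 ≈ -2.3231e-7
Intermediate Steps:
o(v) = (2 + v)*(6 + v)
n(w) = -6 (n(w) = -2 - 1*4 = -2 - 4 = -6)
B(p) = -6/p
B(o(16))/65220 = -6/(12 + 16² + 8*16)/65220 = -6/(12 + 256 + 128)*(1/65220) = -6/396*(1/65220) = -6*1/396*(1/65220) = -1/66*1/65220 = -1/4304520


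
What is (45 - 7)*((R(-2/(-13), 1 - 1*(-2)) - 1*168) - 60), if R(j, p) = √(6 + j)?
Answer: -8664 + 152*√65/13 ≈ -8569.7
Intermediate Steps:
(45 - 7)*((R(-2/(-13), 1 - 1*(-2)) - 1*168) - 60) = (45 - 7)*((√(6 - 2/(-13)) - 1*168) - 60) = 38*((√(6 - 2*(-1/13)) - 168) - 60) = 38*((√(6 + 2/13) - 168) - 60) = 38*((√(80/13) - 168) - 60) = 38*((4*√65/13 - 168) - 60) = 38*((-168 + 4*√65/13) - 60) = 38*(-228 + 4*√65/13) = -8664 + 152*√65/13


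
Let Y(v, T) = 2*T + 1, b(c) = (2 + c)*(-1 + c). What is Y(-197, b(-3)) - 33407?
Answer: -33398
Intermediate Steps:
b(c) = (-1 + c)*(2 + c)
Y(v, T) = 1 + 2*T
Y(-197, b(-3)) - 33407 = (1 + 2*(-2 - 3 + (-3)**2)) - 33407 = (1 + 2*(-2 - 3 + 9)) - 33407 = (1 + 2*4) - 33407 = (1 + 8) - 33407 = 9 - 33407 = -33398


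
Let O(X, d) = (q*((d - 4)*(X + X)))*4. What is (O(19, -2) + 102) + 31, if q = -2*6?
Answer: 11077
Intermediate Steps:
q = -12
O(X, d) = -96*X*(-4 + d) (O(X, d) = -12*(d - 4)*(X + X)*4 = -12*(-4 + d)*2*X*4 = -24*X*(-4 + d)*4 = -96*X*(-4 + d))
(O(19, -2) + 102) + 31 = (96*19*(4 - 1*(-2)) + 102) + 31 = (96*19*(4 + 2) + 102) + 31 = (96*19*6 + 102) + 31 = (10944 + 102) + 31 = 11046 + 31 = 11077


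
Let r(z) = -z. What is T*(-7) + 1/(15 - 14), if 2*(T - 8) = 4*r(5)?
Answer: 15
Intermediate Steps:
T = -2 (T = 8 + (4*(-1*5))/2 = 8 + (4*(-5))/2 = 8 + (½)*(-20) = 8 - 10 = -2)
T*(-7) + 1/(15 - 14) = -2*(-7) + 1/(15 - 14) = 14 + 1/1 = 14 + 1 = 15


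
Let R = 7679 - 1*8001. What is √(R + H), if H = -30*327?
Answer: 2*I*√2533 ≈ 100.66*I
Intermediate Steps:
R = -322 (R = 7679 - 8001 = -322)
H = -9810
√(R + H) = √(-322 - 9810) = √(-10132) = 2*I*√2533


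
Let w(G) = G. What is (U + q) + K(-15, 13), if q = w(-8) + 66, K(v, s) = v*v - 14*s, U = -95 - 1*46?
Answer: -40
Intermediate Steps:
U = -141 (U = -95 - 46 = -141)
K(v, s) = v² - 14*s
q = 58 (q = -8 + 66 = 58)
(U + q) + K(-15, 13) = (-141 + 58) + ((-15)² - 14*13) = -83 + (225 - 182) = -83 + 43 = -40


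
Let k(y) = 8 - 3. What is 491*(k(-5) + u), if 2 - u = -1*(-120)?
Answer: -55483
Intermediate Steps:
k(y) = 5
u = -118 (u = 2 - (-1)*(-120) = 2 - 1*120 = 2 - 120 = -118)
491*(k(-5) + u) = 491*(5 - 118) = 491*(-113) = -55483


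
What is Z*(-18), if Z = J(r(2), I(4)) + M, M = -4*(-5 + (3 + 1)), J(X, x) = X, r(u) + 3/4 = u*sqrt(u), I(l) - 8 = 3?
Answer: -117/2 - 36*sqrt(2) ≈ -109.41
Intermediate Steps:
I(l) = 11 (I(l) = 8 + 3 = 11)
r(u) = -3/4 + u**(3/2) (r(u) = -3/4 + u*sqrt(u) = -3/4 + u**(3/2))
M = 4 (M = -4*(-5 + 4) = -4*(-1) = 4)
Z = 13/4 + 2*sqrt(2) (Z = (-3/4 + 2**(3/2)) + 4 = (-3/4 + 2*sqrt(2)) + 4 = 13/4 + 2*sqrt(2) ≈ 6.0784)
Z*(-18) = (13/4 + 2*sqrt(2))*(-18) = -117/2 - 36*sqrt(2)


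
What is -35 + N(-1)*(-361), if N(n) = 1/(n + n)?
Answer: 291/2 ≈ 145.50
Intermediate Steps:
N(n) = 1/(2*n)
-35 + N(-1)*(-361) = -35 + ((1/2)/(-1))*(-361) = -35 + ((1/2)*(-1))*(-361) = -35 - 1/2*(-361) = -35 + 361/2 = 291/2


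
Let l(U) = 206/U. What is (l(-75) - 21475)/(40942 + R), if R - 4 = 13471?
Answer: -1610831/4081275 ≈ -0.39469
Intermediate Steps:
R = 13475 (R = 4 + 13471 = 13475)
(l(-75) - 21475)/(40942 + R) = (206/(-75) - 21475)/(40942 + 13475) = (206*(-1/75) - 21475)/54417 = (-206/75 - 21475)*(1/54417) = -1610831/75*1/54417 = -1610831/4081275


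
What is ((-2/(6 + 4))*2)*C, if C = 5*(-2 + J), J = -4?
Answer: 12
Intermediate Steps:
C = -30 (C = 5*(-2 - 4) = 5*(-6) = -30)
((-2/(6 + 4))*2)*C = ((-2/(6 + 4))*2)*(-30) = ((-2/10)*2)*(-30) = (((⅒)*(-2))*2)*(-30) = -⅕*2*(-30) = -⅖*(-30) = 12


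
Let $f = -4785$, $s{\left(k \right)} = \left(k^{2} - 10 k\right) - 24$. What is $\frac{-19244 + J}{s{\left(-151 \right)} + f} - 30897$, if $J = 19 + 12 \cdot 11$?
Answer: $- \frac{602572387}{19502} \approx -30898.0$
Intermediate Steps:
$s{\left(k \right)} = -24 + k^{2} - 10 k$
$J = 151$ ($J = 19 + 132 = 151$)
$\frac{-19244 + J}{s{\left(-151 \right)} + f} - 30897 = \frac{-19244 + 151}{\left(-24 + \left(-151\right)^{2} - -1510\right) - 4785} - 30897 = - \frac{19093}{\left(-24 + 22801 + 1510\right) - 4785} - 30897 = - \frac{19093}{24287 - 4785} - 30897 = - \frac{19093}{19502} - 30897 = - \frac{602572387}{19502}$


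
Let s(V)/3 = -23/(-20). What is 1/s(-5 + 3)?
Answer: 20/69 ≈ 0.28986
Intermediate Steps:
s(V) = 69/20 (s(V) = 3*(-23/(-20)) = 3*(-23*(-1/20)) = 3*(23/20) = 69/20)
1/s(-5 + 3) = 1/(69/20) = 20/69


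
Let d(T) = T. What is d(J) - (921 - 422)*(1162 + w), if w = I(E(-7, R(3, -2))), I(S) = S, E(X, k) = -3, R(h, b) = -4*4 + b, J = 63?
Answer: -578278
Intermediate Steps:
R(h, b) = -16 + b
w = -3
d(J) - (921 - 422)*(1162 + w) = 63 - (921 - 422)*(1162 - 3) = 63 - 499*1159 = 63 - 1*578341 = 63 - 578341 = -578278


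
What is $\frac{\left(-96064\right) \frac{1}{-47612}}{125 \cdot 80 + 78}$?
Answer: $\frac{12008}{59979217} \approx 0.0002002$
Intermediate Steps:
$\frac{\left(-96064\right) \frac{1}{-47612}}{125 \cdot 80 + 78} = \frac{\left(-96064\right) \left(- \frac{1}{47612}\right)}{10000 + 78} = \frac{24016}{11903 \cdot 10078} = \frac{24016}{11903} \cdot \frac{1}{10078} = \frac{12008}{59979217}$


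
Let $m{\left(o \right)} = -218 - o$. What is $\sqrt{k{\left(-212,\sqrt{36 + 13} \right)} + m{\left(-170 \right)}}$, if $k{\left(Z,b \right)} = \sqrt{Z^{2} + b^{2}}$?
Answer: $\sqrt{-48 + \sqrt{44993}} \approx 12.811$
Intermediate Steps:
$\sqrt{k{\left(-212,\sqrt{36 + 13} \right)} + m{\left(-170 \right)}} = \sqrt{\sqrt{\left(-212\right)^{2} + \left(\sqrt{36 + 13}\right)^{2}} - 48} = \sqrt{\sqrt{44944 + \left(\sqrt{49}\right)^{2}} + \left(-218 + 170\right)} = \sqrt{\sqrt{44944 + 7^{2}} - 48} = \sqrt{\sqrt{44944 + 49} - 48} = \sqrt{\sqrt{44993} - 48} = \sqrt{-48 + \sqrt{44993}}$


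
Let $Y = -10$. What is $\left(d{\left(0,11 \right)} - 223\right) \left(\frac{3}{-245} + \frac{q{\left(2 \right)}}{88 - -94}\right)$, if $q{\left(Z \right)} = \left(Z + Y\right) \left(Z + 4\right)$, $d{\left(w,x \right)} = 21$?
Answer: $\frac{177558}{3185} \approx 55.748$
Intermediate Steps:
$q{\left(Z \right)} = \left(-10 + Z\right) \left(4 + Z\right)$ ($q{\left(Z \right)} = \left(Z - 10\right) \left(Z + 4\right) = \left(-10 + Z\right) \left(4 + Z\right)$)
$\left(d{\left(0,11 \right)} - 223\right) \left(\frac{3}{-245} + \frac{q{\left(2 \right)}}{88 - -94}\right) = \left(21 - 223\right) \left(\frac{3}{-245} + \frac{-40 + 2^{2} - 12}{88 - -94}\right) = - 202 \left(3 \left(- \frac{1}{245}\right) + \frac{-40 + 4 - 12}{88 + 94}\right) = - 202 \left(- \frac{3}{245} - \frac{48}{182}\right) = - 202 \left(- \frac{3}{245} - \frac{24}{91}\right) = \left(-202\right) \left(- \frac{879}{3185}\right) = \frac{177558}{3185}$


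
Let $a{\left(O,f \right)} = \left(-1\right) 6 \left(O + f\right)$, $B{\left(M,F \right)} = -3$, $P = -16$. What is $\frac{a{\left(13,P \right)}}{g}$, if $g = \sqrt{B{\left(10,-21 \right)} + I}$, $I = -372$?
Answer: $- \frac{6 i \sqrt{15}}{25} \approx - 0.92952 i$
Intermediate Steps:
$a{\left(O,f \right)} = - 6 O - 6 f$ ($a{\left(O,f \right)} = - 6 \left(O + f\right) = - 6 O - 6 f$)
$g = 5 i \sqrt{15}$ ($g = \sqrt{-3 - 372} = \sqrt{-375} = 5 i \sqrt{15} \approx 19.365 i$)
$\frac{a{\left(13,P \right)}}{g} = \frac{\left(-6\right) 13 - -96}{5 i \sqrt{15}} = \left(-78 + 96\right) \left(- \frac{i \sqrt{15}}{75}\right) = 18 \left(- \frac{i \sqrt{15}}{75}\right) = - \frac{6 i \sqrt{15}}{25}$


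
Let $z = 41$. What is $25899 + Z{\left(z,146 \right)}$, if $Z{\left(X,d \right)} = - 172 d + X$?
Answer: $828$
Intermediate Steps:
$Z{\left(X,d \right)} = X - 172 d$
$25899 + Z{\left(z,146 \right)} = 25899 + \left(41 - 25112\right) = 25899 - 25071 = 828$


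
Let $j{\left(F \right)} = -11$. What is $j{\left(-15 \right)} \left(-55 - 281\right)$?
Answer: $3696$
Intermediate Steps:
$j{\left(-15 \right)} \left(-55 - 281\right) = - 11 \left(-55 - 281\right) = \left(-11\right) \left(-336\right) = 3696$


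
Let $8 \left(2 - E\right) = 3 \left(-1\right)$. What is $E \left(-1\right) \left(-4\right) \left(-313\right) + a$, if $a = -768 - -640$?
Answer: $- \frac{6203}{2} \approx -3101.5$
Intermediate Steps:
$E = \frac{19}{8}$ ($E = 2 - \frac{3 \left(-1\right)}{8} = 2 - - \frac{3}{8} = 2 + \frac{3}{8} = \frac{19}{8} \approx 2.375$)
$a = -128$ ($a = -768 + 640 = -128$)
$E \left(-1\right) \left(-4\right) \left(-313\right) + a = \frac{19}{8} \left(-1\right) \left(-4\right) \left(-313\right) - 128 = \left(- \frac{19}{8}\right) \left(-4\right) \left(-313\right) - 128 = \frac{19}{2} \left(-313\right) - 128 = - \frac{5947}{2} - 128 = - \frac{6203}{2}$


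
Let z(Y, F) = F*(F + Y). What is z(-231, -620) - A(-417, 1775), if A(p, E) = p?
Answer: 528037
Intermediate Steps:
z(-231, -620) - A(-417, 1775) = -620*(-620 - 231) - 1*(-417) = -620*(-851) + 417 = 527620 + 417 = 528037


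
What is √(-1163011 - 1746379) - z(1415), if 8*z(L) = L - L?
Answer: I*√2909390 ≈ 1705.7*I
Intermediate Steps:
z(L) = 0 (z(L) = (L - L)/8 = (⅛)*0 = 0)
√(-1163011 - 1746379) - z(1415) = √(-1163011 - 1746379) - 1*0 = √(-2909390) + 0 = I*√2909390 + 0 = I*√2909390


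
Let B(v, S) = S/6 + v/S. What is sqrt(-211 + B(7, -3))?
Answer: I*sqrt(7698)/6 ≈ 14.623*I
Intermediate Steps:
B(v, S) = S/6 + v/S (B(v, S) = S*(1/6) + v/S = S/6 + v/S)
sqrt(-211 + B(7, -3)) = sqrt(-211 + ((1/6)*(-3) + 7/(-3))) = sqrt(-211 + (-1/2 + 7*(-1/3))) = sqrt(-211 + (-1/2 - 7/3)) = sqrt(-211 - 17/6) = sqrt(-1283/6) = I*sqrt(7698)/6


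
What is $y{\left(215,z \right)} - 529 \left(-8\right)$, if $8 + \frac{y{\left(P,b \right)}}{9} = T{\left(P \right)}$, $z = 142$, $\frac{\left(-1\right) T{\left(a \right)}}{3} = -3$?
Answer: $4241$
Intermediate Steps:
$T{\left(a \right)} = 9$ ($T{\left(a \right)} = \left(-3\right) \left(-3\right) = 9$)
$y{\left(P,b \right)} = 9$ ($y{\left(P,b \right)} = -72 + 9 \cdot 9 = -72 + 81 = 9$)
$y{\left(215,z \right)} - 529 \left(-8\right) = 9 - 529 \left(-8\right) = 9 - -4232 = 9 + 4232 = 4241$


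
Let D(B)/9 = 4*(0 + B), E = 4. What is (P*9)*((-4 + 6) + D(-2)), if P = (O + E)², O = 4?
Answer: -40320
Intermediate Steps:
D(B) = 36*B (D(B) = 9*(4*(0 + B)) = 9*(4*B) = 36*B)
P = 64 (P = (4 + 4)² = 8² = 64)
(P*9)*((-4 + 6) + D(-2)) = (64*9)*((-4 + 6) + 36*(-2)) = 576*(2 - 72) = 576*(-70) = -40320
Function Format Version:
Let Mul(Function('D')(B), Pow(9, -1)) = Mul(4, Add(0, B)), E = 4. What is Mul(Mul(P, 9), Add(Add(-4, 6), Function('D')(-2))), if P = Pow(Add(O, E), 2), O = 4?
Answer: -40320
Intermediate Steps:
Function('D')(B) = Mul(36, B) (Function('D')(B) = Mul(9, Mul(4, Add(0, B))) = Mul(9, Mul(4, B)) = Mul(36, B))
P = 64 (P = Pow(Add(4, 4), 2) = Pow(8, 2) = 64)
Mul(Mul(P, 9), Add(Add(-4, 6), Function('D')(-2))) = Mul(Mul(64, 9), Add(Add(-4, 6), Mul(36, -2))) = Mul(576, Add(2, -72)) = Mul(576, -70) = -40320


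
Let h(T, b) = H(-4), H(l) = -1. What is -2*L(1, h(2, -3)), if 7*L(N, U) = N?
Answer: -2/7 ≈ -0.28571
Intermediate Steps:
h(T, b) = -1
L(N, U) = N/7
-2*L(1, h(2, -3)) = -2/7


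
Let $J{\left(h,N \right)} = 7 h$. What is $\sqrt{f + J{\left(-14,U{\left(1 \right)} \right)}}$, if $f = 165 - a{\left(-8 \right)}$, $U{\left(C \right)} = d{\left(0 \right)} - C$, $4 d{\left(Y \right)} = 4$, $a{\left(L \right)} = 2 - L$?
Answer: $\sqrt{57} \approx 7.5498$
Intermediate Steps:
$d{\left(Y \right)} = 1$ ($d{\left(Y \right)} = \frac{1}{4} \cdot 4 = 1$)
$U{\left(C \right)} = 1 - C$
$f = 155$ ($f = 165 - \left(2 - -8\right) = 165 - \left(2 + 8\right) = 165 - 10 = 155$)
$\sqrt{f + J{\left(-14,U{\left(1 \right)} \right)}} = \sqrt{155 + 7 \left(-14\right)} = \sqrt{155 - 98} = \sqrt{57}$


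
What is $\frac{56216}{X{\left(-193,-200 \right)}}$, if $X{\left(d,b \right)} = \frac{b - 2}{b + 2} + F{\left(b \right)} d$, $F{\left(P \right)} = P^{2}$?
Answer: $- \frac{5565384}{764279899} \approx -0.0072819$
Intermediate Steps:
$X{\left(d,b \right)} = d b^{2} + \frac{-2 + b}{2 + b}$ ($X{\left(d,b \right)} = \frac{b - 2}{b + 2} + b^{2} d = \frac{-2 + b}{2 + b} + d b^{2} = d b^{2} + \frac{-2 + b}{2 + b}$)
$\frac{56216}{X{\left(-193,-200 \right)}} = \frac{56216}{\frac{1}{2 - 200} \left(-2 - 200 - 193 \left(-200\right)^{3} + 2 \left(-193\right) \left(-200\right)^{2}\right)} = \frac{56216}{\frac{1}{-198} \left(-2 - 200 - -1544000000 + 2 \left(-193\right) 40000\right)} = \frac{56216}{\left(- \frac{1}{198}\right) \left(-2 - 200 + 1544000000 - 15440000\right)} = \frac{56216}{\left(- \frac{1}{198}\right) 1528559798} = \frac{56216}{- \frac{764279899}{99}} = 56216 \left(- \frac{99}{764279899}\right) = - \frac{5565384}{764279899}$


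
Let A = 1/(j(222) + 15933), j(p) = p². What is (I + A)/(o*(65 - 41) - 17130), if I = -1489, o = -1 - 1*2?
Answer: 48554056/560931417 ≈ 0.086560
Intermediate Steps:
o = -3 (o = -1 - 2 = -3)
A = 1/65217 (A = 1/(222² + 15933) = 1/(49284 + 15933) = 1/65217 ≈ 1.5333e-5)
(I + A)/(o*(65 - 41) - 17130) = (-1489 + 1/65217)/(-3*(65 - 41) - 17130) = -97108112/(65217*(-3*24 - 17130)) = -97108112/(65217*(-72 - 17130)) = -97108112/65217/(-17202) = -97108112/65217*(-1/17202) = 48554056/560931417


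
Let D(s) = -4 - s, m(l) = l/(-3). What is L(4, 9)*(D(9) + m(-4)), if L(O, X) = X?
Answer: -105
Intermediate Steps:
m(l) = -l/3 (m(l) = l*(-⅓) = -l/3)
L(4, 9)*(D(9) + m(-4)) = 9*((-4 - 1*9) - ⅓*(-4)) = 9*((-4 - 9) + 4/3) = 9*(-13 + 4/3) = 9*(-35/3) = -105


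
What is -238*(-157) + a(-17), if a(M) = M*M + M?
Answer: 37638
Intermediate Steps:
a(M) = M + M**2 (a(M) = M**2 + M = M + M**2)
-238*(-157) + a(-17) = -238*(-157) - 17*(1 - 17) = 37366 - 17*(-16) = 37366 + 272 = 37638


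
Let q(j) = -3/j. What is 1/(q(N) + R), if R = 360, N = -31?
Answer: 31/11163 ≈ 0.0027770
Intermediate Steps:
1/(q(N) + R) = 1/(-3/(-31) + 360) = 1/(-3*(-1/31) + 360) = 1/(3/31 + 360) = 1/(11163/31) = 31/11163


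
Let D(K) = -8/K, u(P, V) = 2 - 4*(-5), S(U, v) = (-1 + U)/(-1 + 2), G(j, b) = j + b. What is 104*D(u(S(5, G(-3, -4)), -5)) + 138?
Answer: 1102/11 ≈ 100.18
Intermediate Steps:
G(j, b) = b + j
S(U, v) = -1 + U (S(U, v) = (-1 + U)/1 = (-1 + U)*1 = -1 + U)
u(P, V) = 22 (u(P, V) = 2 + 20 = 22)
104*D(u(S(5, G(-3, -4)), -5)) + 138 = 104*(-8/22) + 138 = 104*(-8*1/22) + 138 = 104*(-4/11) + 138 = -416/11 + 138 = 1102/11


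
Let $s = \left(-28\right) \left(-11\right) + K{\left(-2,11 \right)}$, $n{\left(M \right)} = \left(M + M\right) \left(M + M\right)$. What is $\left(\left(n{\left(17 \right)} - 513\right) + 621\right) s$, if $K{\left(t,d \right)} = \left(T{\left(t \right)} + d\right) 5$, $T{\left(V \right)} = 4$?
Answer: $484112$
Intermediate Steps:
$n{\left(M \right)} = 4 M^{2}$ ($n{\left(M \right)} = 2 M 2 M = 4 M^{2}$)
$K{\left(t,d \right)} = 20 + 5 d$ ($K{\left(t,d \right)} = \left(4 + d\right) 5 = 20 + 5 d$)
$s = 383$ ($s = \left(-28\right) \left(-11\right) + \left(20 + 5 \cdot 11\right) = 308 + \left(20 + 55\right) = 308 + 75 = 383$)
$\left(\left(n{\left(17 \right)} - 513\right) + 621\right) s = \left(\left(4 \cdot 17^{2} - 513\right) + 621\right) 383 = \left(\left(4 \cdot 289 - 513\right) + 621\right) 383 = \left(\left(1156 - 513\right) + 621\right) 383 = \left(643 + 621\right) 383 = 1264 \cdot 383 = 484112$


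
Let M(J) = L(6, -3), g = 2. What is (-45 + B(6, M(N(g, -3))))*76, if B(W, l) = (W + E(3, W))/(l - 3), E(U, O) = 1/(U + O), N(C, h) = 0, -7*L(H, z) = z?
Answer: -291650/81 ≈ -3600.6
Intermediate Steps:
L(H, z) = -z/7
E(U, O) = 1/(O + U)
M(J) = 3/7 (M(J) = -⅐*(-3) = 3/7)
B(W, l) = (W + 1/(3 + W))/(-3 + l) (B(W, l) = (W + 1/(W + 3))/(l - 3) = (W + 1/(3 + W))/(-3 + l))
(-45 + B(6, M(N(g, -3))))*76 = (-45 + (1 + 6*(3 + 6))/((-3 + 3/7)*(3 + 6)))*76 = (-45 + (1 + 6*9)/(-18/7*9))*76 = (-45 - 7/18*⅑*(1 + 54))*76 = (-45 - 7/18*⅑*55)*76 = (-45 - 385/162)*76 = -7675/162*76 = -291650/81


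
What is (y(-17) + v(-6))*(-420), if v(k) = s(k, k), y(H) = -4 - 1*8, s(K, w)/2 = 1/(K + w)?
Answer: 5110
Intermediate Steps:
s(K, w) = 2/(K + w)
y(H) = -12 (y(H) = -4 - 8 = -12)
v(k) = 1/k (v(k) = 2/(k + k) = 2/((2*k)) = 2*(1/(2*k)) = 1/k)
(y(-17) + v(-6))*(-420) = (-12 + 1/(-6))*(-420) = (-12 - ⅙)*(-420) = -73/6*(-420) = 5110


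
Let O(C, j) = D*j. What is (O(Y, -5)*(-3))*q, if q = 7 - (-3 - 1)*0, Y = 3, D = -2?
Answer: -210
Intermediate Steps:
O(C, j) = -2*j
q = 7 (q = 7 - (-4)*0 = 7 - 1*0 = 7 + 0 = 7)
(O(Y, -5)*(-3))*q = (-2*(-5)*(-3))*7 = (10*(-3))*7 = -30*7 = -210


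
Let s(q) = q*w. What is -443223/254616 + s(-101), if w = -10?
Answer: 85572979/84872 ≈ 1008.3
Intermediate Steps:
s(q) = -10*q (s(q) = q*(-10) = -10*q)
-443223/254616 + s(-101) = -443223/254616 - 10*(-101) = -443223*1/254616 + 1010 = -147741/84872 + 1010 = 85572979/84872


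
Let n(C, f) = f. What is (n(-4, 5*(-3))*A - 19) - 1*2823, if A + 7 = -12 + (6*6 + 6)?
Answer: -3187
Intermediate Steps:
A = 23 (A = -7 + (-12 + (6*6 + 6)) = -7 + (-12 + (36 + 6)) = -7 + (-12 + 42) = -7 + 30 = 23)
(n(-4, 5*(-3))*A - 19) - 1*2823 = ((5*(-3))*23 - 19) - 1*2823 = (-15*23 - 19) - 2823 = (-345 - 19) - 2823 = -364 - 2823 = -3187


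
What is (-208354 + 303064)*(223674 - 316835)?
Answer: -8823278310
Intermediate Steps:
(-208354 + 303064)*(223674 - 316835) = 94710*(-93161) = -8823278310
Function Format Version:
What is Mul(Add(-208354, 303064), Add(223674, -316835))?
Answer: -8823278310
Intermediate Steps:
Mul(Add(-208354, 303064), Add(223674, -316835)) = Mul(94710, -93161) = -8823278310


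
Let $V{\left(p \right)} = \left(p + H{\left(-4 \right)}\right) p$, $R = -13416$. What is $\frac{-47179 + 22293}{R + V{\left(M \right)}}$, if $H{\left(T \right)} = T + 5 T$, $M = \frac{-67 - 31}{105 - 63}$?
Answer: $\frac{223974}{120191} \approx 1.8635$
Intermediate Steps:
$M = - \frac{7}{3}$ ($M = - \frac{98}{42} = \left(-98\right) \frac{1}{42} = - \frac{7}{3} \approx -2.3333$)
$H{\left(T \right)} = 6 T$
$V{\left(p \right)} = p \left(-24 + p\right)$ ($V{\left(p \right)} = \left(p + 6 \left(-4\right)\right) p = \left(p - 24\right) p = \left(-24 + p\right) p = p \left(-24 + p\right)$)
$\frac{-47179 + 22293}{R + V{\left(M \right)}} = \frac{-47179 + 22293}{-13416 - \frac{7 \left(-24 - \frac{7}{3}\right)}{3}} = - \frac{24886}{-13416 - - \frac{553}{9}} = - \frac{24886}{-13416 + \frac{553}{9}} = - \frac{24886}{- \frac{120191}{9}} = \left(-24886\right) \left(- \frac{9}{120191}\right) = \frac{223974}{120191}$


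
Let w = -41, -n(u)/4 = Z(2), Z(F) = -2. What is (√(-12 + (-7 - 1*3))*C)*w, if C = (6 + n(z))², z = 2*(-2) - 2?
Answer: -8036*I*√22 ≈ -37692.0*I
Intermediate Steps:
z = -6 (z = -4 - 2 = -6)
n(u) = 8 (n(u) = -4*(-2) = 8)
C = 196 (C = (6 + 8)² = 14² = 196)
(√(-12 + (-7 - 1*3))*C)*w = (√(-12 + (-7 - 1*3))*196)*(-41) = (√(-12 + (-7 - 3))*196)*(-41) = (√(-12 - 10)*196)*(-41) = (√(-22)*196)*(-41) = ((I*√22)*196)*(-41) = (196*I*√22)*(-41) = -8036*I*√22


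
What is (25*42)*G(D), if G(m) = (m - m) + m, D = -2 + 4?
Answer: 2100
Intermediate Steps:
D = 2
G(m) = m (G(m) = 0 + m = m)
(25*42)*G(D) = (25*42)*2 = 1050*2 = 2100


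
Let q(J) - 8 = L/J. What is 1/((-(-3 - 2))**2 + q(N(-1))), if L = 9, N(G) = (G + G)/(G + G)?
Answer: 1/42 ≈ 0.023810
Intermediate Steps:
N(G) = 1 (N(G) = (2*G)/((2*G)) = (2*G)*(1/(2*G)) = 1)
q(J) = 8 + 9/J
1/((-(-3 - 2))**2 + q(N(-1))) = 1/((-(-3 - 2))**2 + (8 + 9/1)) = 1/((-1*(-5))**2 + (8 + 9*1)) = 1/(5**2 + (8 + 9)) = 1/(25 + 17) = 1/42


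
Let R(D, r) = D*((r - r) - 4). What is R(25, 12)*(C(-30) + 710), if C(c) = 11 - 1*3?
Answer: -71800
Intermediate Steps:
C(c) = 8 (C(c) = 11 - 3 = 8)
R(D, r) = -4*D (R(D, r) = D*(0 - 4) = D*(-4) = -4*D)
R(25, 12)*(C(-30) + 710) = (-4*25)*(8 + 710) = -100*718 = -71800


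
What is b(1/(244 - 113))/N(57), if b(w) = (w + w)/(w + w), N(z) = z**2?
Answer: 1/3249 ≈ 0.00030779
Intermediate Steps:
b(w) = 1 (b(w) = (2*w)/((2*w)) = (2*w)*(1/(2*w)) = 1)
b(1/(244 - 113))/N(57) = 1/57**2 = 1/3249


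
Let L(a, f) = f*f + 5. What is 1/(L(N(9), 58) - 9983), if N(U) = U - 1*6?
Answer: -1/6614 ≈ -0.00015119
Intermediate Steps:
N(U) = -6 + U (N(U) = U - 6 = -6 + U)
L(a, f) = 5 + f**2 (L(a, f) = f**2 + 5 = 5 + f**2)
1/(L(N(9), 58) - 9983) = 1/((5 + 58**2) - 9983) = 1/((5 + 3364) - 9983) = 1/(3369 - 9983) = 1/(-6614) = -1/6614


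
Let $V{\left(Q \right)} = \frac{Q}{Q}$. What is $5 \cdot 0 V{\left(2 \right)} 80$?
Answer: $0$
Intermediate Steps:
$V{\left(Q \right)} = 1$
$5 \cdot 0 V{\left(2 \right)} 80 = 5 \cdot 0 \cdot 1 \cdot 80 = 0 \cdot 1 \cdot 80 = 0 \cdot 80 = 0$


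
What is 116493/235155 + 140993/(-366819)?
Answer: 3192212284/28753107315 ≈ 0.11102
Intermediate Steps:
116493/235155 + 140993/(-366819) = 116493*(1/235155) + 140993*(-1/366819) = 38831/78385 - 140993/366819 = 3192212284/28753107315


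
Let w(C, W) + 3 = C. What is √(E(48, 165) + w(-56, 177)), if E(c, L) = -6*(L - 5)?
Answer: I*√1019 ≈ 31.922*I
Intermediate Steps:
w(C, W) = -3 + C
E(c, L) = 30 - 6*L (E(c, L) = -6*(-5 + L) = 30 - 6*L)
√(E(48, 165) + w(-56, 177)) = √((30 - 6*165) + (-3 - 56)) = √((30 - 990) - 59) = √(-960 - 59) = √(-1019) = I*√1019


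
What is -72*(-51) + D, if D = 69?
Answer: 3741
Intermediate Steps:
-72*(-51) + D = -72*(-51) + 69 = 3672 + 69 = 3741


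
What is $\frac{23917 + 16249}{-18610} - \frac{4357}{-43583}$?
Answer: $- \frac{834735504}{405539815} \approx -2.0583$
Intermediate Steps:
$\frac{23917 + 16249}{-18610} - \frac{4357}{-43583} = 40166 \left(- \frac{1}{18610}\right) - - \frac{4357}{43583} = - \frac{20083}{9305} + \frac{4357}{43583} = - \frac{834735504}{405539815}$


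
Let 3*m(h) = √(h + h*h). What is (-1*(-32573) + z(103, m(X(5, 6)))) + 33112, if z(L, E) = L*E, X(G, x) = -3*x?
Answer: 65685 + 103*√34 ≈ 66286.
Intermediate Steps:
m(h) = √(h + h²)/3 (m(h) = √(h + h*h)/3 = √(h + h²)/3)
z(L, E) = E*L
(-1*(-32573) + z(103, m(X(5, 6)))) + 33112 = (-1*(-32573) + (√((-3*6)*(1 - 3*6))/3)*103) + 33112 = (32573 + (√(-18*(1 - 18))/3)*103) + 33112 = (32573 + (√(-18*(-17))/3)*103) + 33112 = (32573 + (√306/3)*103) + 33112 = (32573 + ((3*√34)/3)*103) + 33112 = (32573 + √34*103) + 33112 = (32573 + 103*√34) + 33112 = 65685 + 103*√34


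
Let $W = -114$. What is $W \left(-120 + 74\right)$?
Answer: $5244$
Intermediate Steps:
$W \left(-120 + 74\right) = - 114 \left(-120 + 74\right) = \left(-114\right) \left(-46\right) = 5244$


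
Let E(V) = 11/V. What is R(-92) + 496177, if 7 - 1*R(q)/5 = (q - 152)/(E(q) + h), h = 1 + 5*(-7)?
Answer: 1557497228/3139 ≈ 4.9618e+5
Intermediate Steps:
h = -34 (h = 1 - 35 = -34)
R(q) = 35 - 5*(-152 + q)/(-34 + 11/q) (R(q) = 35 - 5*(q - 152)/(11/q - 34) = 35 - 5*(-152 + q)/(-34 + 11/q))
R(-92) + 496177 = 5*(-77 - 92*(86 - 92))/(-11 + 34*(-92)) + 496177 = 5*(-77 - 92*(-6))/(-11 - 3128) + 496177 = 5*(-77 + 552)/(-3139) + 496177 = 5*(-1/3139)*475 + 496177 = -2375/3139 + 496177 = 1557497228/3139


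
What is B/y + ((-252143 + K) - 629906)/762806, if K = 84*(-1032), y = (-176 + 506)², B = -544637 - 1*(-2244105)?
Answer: 27065202907/1887944850 ≈ 14.336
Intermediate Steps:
B = 1699468 (B = -544637 + 2244105 = 1699468)
y = 108900 (y = 330² = 108900)
K = -86688
B/y + ((-252143 + K) - 629906)/762806 = 1699468/108900 + ((-252143 - 86688) - 629906)/762806 = 1699468*(1/108900) + (-338831 - 629906)*(1/762806) = 424867/27225 - 968737*1/762806 = 424867/27225 - 88067/69346 = 27065202907/1887944850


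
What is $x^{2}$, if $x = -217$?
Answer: $47089$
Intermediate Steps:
$x^{2} = \left(-217\right)^{2} = 47089$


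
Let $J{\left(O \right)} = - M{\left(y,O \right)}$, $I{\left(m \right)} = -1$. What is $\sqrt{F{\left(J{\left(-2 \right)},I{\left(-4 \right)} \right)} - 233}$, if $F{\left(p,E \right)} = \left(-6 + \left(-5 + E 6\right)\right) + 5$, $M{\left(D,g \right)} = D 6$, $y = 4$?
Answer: $7 i \sqrt{5} \approx 15.652 i$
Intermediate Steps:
$M{\left(D,g \right)} = 6 D$
$J{\left(O \right)} = -24$ ($J{\left(O \right)} = - 6 \cdot 4 = \left(-1\right) 24 = -24$)
$F{\left(p,E \right)} = -6 + 6 E$ ($F{\left(p,E \right)} = \left(-6 + \left(-5 + 6 E\right)\right) + 5 = \left(-11 + 6 E\right) + 5 = -6 + 6 E$)
$\sqrt{F{\left(J{\left(-2 \right)},I{\left(-4 \right)} \right)} - 233} = \sqrt{\left(-6 + 6 \left(-1\right)\right) - 233} = \sqrt{\left(-6 - 6\right) - 233} = \sqrt{-12 - 233} = \sqrt{-245} = 7 i \sqrt{5}$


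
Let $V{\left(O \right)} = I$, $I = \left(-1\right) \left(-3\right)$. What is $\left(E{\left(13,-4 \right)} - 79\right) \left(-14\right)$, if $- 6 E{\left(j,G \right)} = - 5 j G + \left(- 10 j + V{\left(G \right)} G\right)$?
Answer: $\frac{4144}{3} \approx 1381.3$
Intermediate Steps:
$I = 3$
$V{\left(O \right)} = 3$
$E{\left(j,G \right)} = - \frac{G}{2} + \frac{5 j}{3} + \frac{5 G j}{6}$ ($E{\left(j,G \right)} = - \frac{- 5 j G + \left(- 10 j + 3 G\right)}{6} = - \frac{- 5 G j + \left(- 10 j + 3 G\right)}{6} = - \frac{- 10 j + 3 G - 5 G j}{6} = - \frac{G}{2} + \frac{5 j}{3} + \frac{5 G j}{6}$)
$\left(E{\left(13,-4 \right)} - 79\right) \left(-14\right) = \left(\left(\left(- \frac{1}{2}\right) \left(-4\right) + \frac{5}{3} \cdot 13 + \frac{5}{6} \left(-4\right) 13\right) - 79\right) \left(-14\right) = \left(\left(2 + \frac{65}{3} - \frac{130}{3}\right) - 79\right) \left(-14\right) = \left(- \frac{59}{3} - 79\right) \left(-14\right) = \left(- \frac{296}{3}\right) \left(-14\right) = \frac{4144}{3}$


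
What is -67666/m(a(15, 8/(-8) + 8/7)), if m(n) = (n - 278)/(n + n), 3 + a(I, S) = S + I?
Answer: 11503220/1861 ≈ 6181.2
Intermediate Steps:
a(I, S) = -3 + I + S (a(I, S) = -3 + (S + I) = -3 + (I + S) = -3 + I + S)
m(n) = (-278 + n)/(2*n) (m(n) = (-278 + n)/((2*n)) = (-278 + n)*(1/(2*n)) = (-278 + n)/(2*n))
-67666/m(a(15, 8/(-8) + 8/7)) = -67666*2*(-3 + 15 + (8/(-8) + 8/7))/(-278 + (-3 + 15 + (8/(-8) + 8/7))) = -67666*2*(-3 + 15 + (8*(-⅛) + 8*(⅐)))/(-278 + (-3 + 15 + (8*(-⅛) + 8*(⅐)))) = -67666*2*(-3 + 15 + (-1 + 8/7))/(-278 + (-3 + 15 + (-1 + 8/7))) = -67666*2*(-3 + 15 + ⅐)/(-278 + (-3 + 15 + ⅐)) = -67666*170/(7*(-278 + 85/7)) = -67666/((½)*(7/85)*(-1861/7)) = -67666/(-1861/170) = -67666*(-170/1861) = 11503220/1861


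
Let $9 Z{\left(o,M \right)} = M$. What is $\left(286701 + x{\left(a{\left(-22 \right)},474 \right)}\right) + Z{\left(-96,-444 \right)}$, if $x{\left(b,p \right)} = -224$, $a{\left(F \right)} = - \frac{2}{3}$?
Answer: $\frac{859283}{3} \approx 2.8643 \cdot 10^{5}$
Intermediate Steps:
$a{\left(F \right)} = - \frac{2}{3}$ ($a{\left(F \right)} = \left(-2\right) \frac{1}{3} = - \frac{2}{3}$)
$Z{\left(o,M \right)} = \frac{M}{9}$
$\left(286701 + x{\left(a{\left(-22 \right)},474 \right)}\right) + Z{\left(-96,-444 \right)} = \left(286701 - 224\right) + \frac{1}{9} \left(-444\right) = 286477 - \frac{148}{3} = \frac{859283}{3}$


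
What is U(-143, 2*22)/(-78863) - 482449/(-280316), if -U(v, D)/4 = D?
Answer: 38096711103/22106560708 ≈ 1.7233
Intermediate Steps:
U(v, D) = -4*D
U(-143, 2*22)/(-78863) - 482449/(-280316) = -8*22/(-78863) - 482449/(-280316) = -4*44*(-1/78863) - 482449*(-1/280316) = -176*(-1/78863) + 482449/280316 = 176/78863 + 482449/280316 = 38096711103/22106560708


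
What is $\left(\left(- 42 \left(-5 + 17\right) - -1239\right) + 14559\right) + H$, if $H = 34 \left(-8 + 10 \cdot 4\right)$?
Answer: $16382$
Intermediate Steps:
$H = 1088$ ($H = 34 \left(-8 + 40\right) = 34 \cdot 32 = 1088$)
$\left(\left(- 42 \left(-5 + 17\right) - -1239\right) + 14559\right) + H = \left(\left(- 42 \left(-5 + 17\right) - -1239\right) + 14559\right) + 1088 = \left(\left(\left(-42\right) 12 + 1239\right) + 14559\right) + 1088 = \left(\left(-504 + 1239\right) + 14559\right) + 1088 = \left(735 + 14559\right) + 1088 = 15294 + 1088 = 16382$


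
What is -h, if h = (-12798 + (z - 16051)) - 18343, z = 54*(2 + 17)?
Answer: 46166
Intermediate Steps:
z = 1026 (z = 54*19 = 1026)
h = -46166 (h = (-12798 + (1026 - 16051)) - 18343 = (-12798 - 15025) - 18343 = -27823 - 18343 = -46166)
-h = -1*(-46166) = 46166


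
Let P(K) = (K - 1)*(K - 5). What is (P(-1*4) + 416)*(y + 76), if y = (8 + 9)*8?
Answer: 97732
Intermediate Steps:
P(K) = (-1 + K)*(-5 + K)
y = 136 (y = 17*8 = 136)
(P(-1*4) + 416)*(y + 76) = ((5 + (-1*4)² - (-6)*4) + 416)*(136 + 76) = ((5 + (-4)² - 6*(-4)) + 416)*212 = ((5 + 16 + 24) + 416)*212 = (45 + 416)*212 = 461*212 = 97732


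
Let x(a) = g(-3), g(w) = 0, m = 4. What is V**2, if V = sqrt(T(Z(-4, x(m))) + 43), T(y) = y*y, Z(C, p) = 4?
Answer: 59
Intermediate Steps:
x(a) = 0
T(y) = y**2
V = sqrt(59) (V = sqrt(4**2 + 43) = sqrt(16 + 43) = sqrt(59) ≈ 7.6811)
V**2 = (sqrt(59))**2 = 59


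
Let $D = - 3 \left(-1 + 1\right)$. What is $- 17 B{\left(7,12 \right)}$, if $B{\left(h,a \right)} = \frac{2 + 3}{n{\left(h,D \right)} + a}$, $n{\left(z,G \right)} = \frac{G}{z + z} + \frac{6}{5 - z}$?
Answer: $- \frac{85}{9} \approx -9.4444$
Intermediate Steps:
$D = 0$ ($D = \left(-3\right) 0 = 0$)
$n{\left(z,G \right)} = \frac{6}{5 - z} + \frac{G}{2 z}$ ($n{\left(z,G \right)} = \frac{G}{2 z} + \frac{6}{5 - z} = \frac{6}{5 - z} + \frac{G}{2 z}$)
$B{\left(h,a \right)} = \frac{5}{a - \frac{6}{-5 + h}}$ ($B{\left(h,a \right)} = \frac{2 + 3}{\frac{- 12 h - 0 + 0 h}{2 h \left(-5 + h\right)} + a} = \frac{5}{\frac{- 12 h + 0 + 0}{2 h \left(-5 + h\right)} + a} = \frac{5}{\frac{\left(-12\right) h}{2 h \left(-5 + h\right)} + a} = \frac{5}{- \frac{6}{-5 + h} + a} = \frac{5}{a - \frac{6}{-5 + h}}$)
$- 17 B{\left(7,12 \right)} = - 17 \frac{5 \left(-5 + 7\right)}{-6 + 12 \left(-5 + 7\right)} = - 17 \cdot 5 \frac{1}{-6 + 12 \cdot 2} \cdot 2 = - 17 \cdot 5 \frac{1}{-6 + 24} \cdot 2 = - 17 \cdot 5 \cdot \frac{1}{18} \cdot 2 = \left(-17\right) \frac{5}{9} = - \frac{85}{9}$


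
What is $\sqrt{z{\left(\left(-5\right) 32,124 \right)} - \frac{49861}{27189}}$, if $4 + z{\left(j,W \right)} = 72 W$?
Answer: $\frac{5 \sqrt{29313944211}}{9063} \approx 94.457$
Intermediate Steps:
$z{\left(j,W \right)} = -4 + 72 W$
$\sqrt{z{\left(\left(-5\right) 32,124 \right)} - \frac{49861}{27189}} = \sqrt{\left(-4 + 72 \cdot 124\right) - \frac{49861}{27189}} = \sqrt{\left(-4 + 8928\right) - \frac{49861}{27189}} = \sqrt{8924 - \frac{49861}{27189}} = \sqrt{\frac{242584775}{27189}} = \frac{5 \sqrt{29313944211}}{9063}$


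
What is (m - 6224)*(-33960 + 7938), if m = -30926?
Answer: 966717300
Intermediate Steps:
(m - 6224)*(-33960 + 7938) = (-30926 - 6224)*(-33960 + 7938) = -37150*(-26022) = 966717300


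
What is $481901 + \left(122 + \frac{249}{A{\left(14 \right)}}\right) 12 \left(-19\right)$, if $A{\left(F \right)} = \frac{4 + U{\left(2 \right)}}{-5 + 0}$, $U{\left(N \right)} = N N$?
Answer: $\frac{979135}{2} \approx 4.8957 \cdot 10^{5}$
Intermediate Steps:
$U{\left(N \right)} = N^{2}$
$A{\left(F \right)} = - \frac{8}{5}$ ($A{\left(F \right)} = \frac{4 + 2^{2}}{-5 + 0} = \frac{4 + 4}{-5} = 8 \left(- \frac{1}{5}\right) = - \frac{8}{5}$)
$481901 + \left(122 + \frac{249}{A{\left(14 \right)}}\right) 12 \left(-19\right) = 481901 + \left(122 + \frac{249}{- \frac{8}{5}}\right) 12 \left(-19\right) = 481901 + \left(122 + 249 \left(- \frac{5}{8}\right)\right) \left(-228\right) = 481901 + \left(122 - \frac{1245}{8}\right) \left(-228\right) = 481901 - - \frac{15333}{2} = 481901 + \frac{15333}{2} = \frac{979135}{2}$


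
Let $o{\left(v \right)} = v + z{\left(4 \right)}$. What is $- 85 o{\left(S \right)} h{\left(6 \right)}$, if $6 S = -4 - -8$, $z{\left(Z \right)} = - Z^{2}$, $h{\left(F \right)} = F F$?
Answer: $46920$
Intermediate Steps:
$h{\left(F \right)} = F^{2}$
$S = \frac{2}{3}$ ($S = \frac{-4 - -8}{6} = \frac{-4 + 8}{6} = \frac{1}{6} \cdot 4 = \frac{2}{3} \approx 0.66667$)
$o{\left(v \right)} = -16 + v$ ($o{\left(v \right)} = v - 4^{2} = v - 16 = -16 + v$)
$- 85 o{\left(S \right)} h{\left(6 \right)} = - 85 \left(-16 + \frac{2}{3}\right) 6^{2} = \left(-85\right) \left(- \frac{46}{3}\right) 36 = \frac{3910}{3} \cdot 36 = 46920$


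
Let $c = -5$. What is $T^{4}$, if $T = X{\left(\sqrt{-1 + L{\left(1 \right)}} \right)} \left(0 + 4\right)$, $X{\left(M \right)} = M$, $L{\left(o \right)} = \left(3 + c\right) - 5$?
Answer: $16384$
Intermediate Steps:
$L{\left(o \right)} = -7$ ($L{\left(o \right)} = \left(3 - 5\right) - 5 = -2 - 5 = -7$)
$T = 8 i \sqrt{2}$ ($T = \sqrt{-1 - 7} \left(0 + 4\right) = \sqrt{-8} \cdot 4 = 2 i \sqrt{2} \cdot 4 = 8 i \sqrt{2} \approx 11.314 i$)
$T^{4} = \left(8 i \sqrt{2}\right)^{4} = 16384$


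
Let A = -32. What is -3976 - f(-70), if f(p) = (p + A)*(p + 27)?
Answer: -8362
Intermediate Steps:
f(p) = (-32 + p)*(27 + p) (f(p) = (p - 32)*(p + 27) = (-32 + p)*(27 + p))
-3976 - f(-70) = -3976 - (-864 + (-70)² - 5*(-70)) = -3976 - (-864 + 4900 + 350) = -3976 - 1*4386 = -3976 - 4386 = -8362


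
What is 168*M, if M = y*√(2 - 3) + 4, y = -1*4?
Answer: 672 - 672*I ≈ 672.0 - 672.0*I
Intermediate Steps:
y = -4
M = 4 - 4*I (M = -4*√(2 - 3) + 4 = -4*I + 4 = 4 - 4*I ≈ 4.0 - 4.0*I)
168*M = 168*(4 - 4*I) = 672 - 672*I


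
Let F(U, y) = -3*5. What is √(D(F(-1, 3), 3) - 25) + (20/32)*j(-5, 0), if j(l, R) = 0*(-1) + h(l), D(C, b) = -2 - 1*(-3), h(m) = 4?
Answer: 5/2 + 2*I*√6 ≈ 2.5 + 4.899*I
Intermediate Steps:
F(U, y) = -15
D(C, b) = 1 (D(C, b) = -2 + 3 = 1)
j(l, R) = 4 (j(l, R) = 0*(-1) + 4 = 0 + 4 = 4)
√(D(F(-1, 3), 3) - 25) + (20/32)*j(-5, 0) = √(1 - 25) + (20/32)*4 = √(-24) + (20*(1/32))*4 = 2*I*√6 + (5/8)*4 = 2*I*√6 + 5/2 = 5/2 + 2*I*√6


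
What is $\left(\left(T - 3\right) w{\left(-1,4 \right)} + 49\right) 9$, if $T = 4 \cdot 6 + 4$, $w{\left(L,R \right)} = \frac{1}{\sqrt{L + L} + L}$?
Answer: $\frac{9 \left(24 i + 49 \sqrt{2}\right)}{i + \sqrt{2}} \approx 366.0 - 106.07 i$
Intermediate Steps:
$w{\left(L,R \right)} = \frac{1}{L + \sqrt{2} \sqrt{L}}$ ($w{\left(L,R \right)} = \frac{1}{\sqrt{2 L} + L} = \frac{1}{\sqrt{2} \sqrt{L} + L} = \frac{1}{L + \sqrt{2} \sqrt{L}}$)
$T = 28$ ($T = 24 + 4 = 28$)
$\left(\left(T - 3\right) w{\left(-1,4 \right)} + 49\right) 9 = \left(\frac{28 - 3}{-1 + \sqrt{2} \sqrt{-1}} + 49\right) 9 = \left(\frac{25}{-1 + \sqrt{2} i} + 49\right) 9 = \left(\frac{25}{-1 + i \sqrt{2}} + 49\right) 9 = \left(49 + \frac{25}{-1 + i \sqrt{2}}\right) 9 = 441 + \frac{225}{-1 + i \sqrt{2}}$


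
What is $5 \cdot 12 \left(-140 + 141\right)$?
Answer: $60$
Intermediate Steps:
$5 \cdot 12 \left(-140 + 141\right) = 60 \cdot 1 = 60$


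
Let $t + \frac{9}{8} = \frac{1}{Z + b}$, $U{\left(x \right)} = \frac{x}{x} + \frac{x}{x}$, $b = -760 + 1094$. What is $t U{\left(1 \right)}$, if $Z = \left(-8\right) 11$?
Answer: $- \frac{1103}{492} \approx -2.2419$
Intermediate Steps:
$b = 334$
$Z = -88$
$U{\left(x \right)} = 2$ ($U{\left(x \right)} = 1 + 1 = 2$)
$t = - \frac{1103}{984}$ ($t = - \frac{9}{8} + \frac{1}{-88 + 334} = - \frac{9}{8} + \frac{1}{246} = - \frac{1103}{984} \approx -1.1209$)
$t U{\left(1 \right)} = \left(- \frac{1103}{984}\right) 2 = - \frac{1103}{492}$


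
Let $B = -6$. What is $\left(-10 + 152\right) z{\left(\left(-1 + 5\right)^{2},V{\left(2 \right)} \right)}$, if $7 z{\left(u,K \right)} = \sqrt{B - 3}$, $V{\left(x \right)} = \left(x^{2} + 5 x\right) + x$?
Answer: $\frac{426 i}{7} \approx 60.857 i$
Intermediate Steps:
$V{\left(x \right)} = x^{2} + 6 x$
$z{\left(u,K \right)} = \frac{3 i}{7}$ ($z{\left(u,K \right)} = \frac{\sqrt{-6 - 3}}{7} = \frac{\sqrt{-9}}{7} = \frac{3 i}{7}$)
$\left(-10 + 152\right) z{\left(\left(-1 + 5\right)^{2},V{\left(2 \right)} \right)} = \left(-10 + 152\right) \frac{3 i}{7} = 142 \frac{3 i}{7} = \frac{426 i}{7}$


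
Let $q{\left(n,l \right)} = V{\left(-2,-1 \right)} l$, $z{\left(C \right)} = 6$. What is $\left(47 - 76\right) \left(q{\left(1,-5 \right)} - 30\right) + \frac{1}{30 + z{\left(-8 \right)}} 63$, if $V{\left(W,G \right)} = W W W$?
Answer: $- \frac{1153}{4} \approx -288.25$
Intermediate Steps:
$V{\left(W,G \right)} = W^{3}$ ($V{\left(W,G \right)} = W^{2} W = W^{3}$)
$q{\left(n,l \right)} = - 8 l$ ($q{\left(n,l \right)} = \left(-2\right)^{3} l = - 8 l$)
$\left(47 - 76\right) \left(q{\left(1,-5 \right)} - 30\right) + \frac{1}{30 + z{\left(-8 \right)}} 63 = \left(47 - 76\right) \left(\left(-8\right) \left(-5\right) - 30\right) + \frac{1}{30 + 6} \cdot 63 = - 29 \left(40 - 30\right) + \frac{1}{36} \cdot 63 = \left(-29\right) 10 + \frac{1}{36} \cdot 63 = -290 + \frac{7}{4} = - \frac{1153}{4}$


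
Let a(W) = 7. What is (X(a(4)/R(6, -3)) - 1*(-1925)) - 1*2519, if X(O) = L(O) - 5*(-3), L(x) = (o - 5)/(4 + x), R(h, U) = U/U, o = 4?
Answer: -6370/11 ≈ -579.09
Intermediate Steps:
R(h, U) = 1
L(x) = -1/(4 + x) (L(x) = (4 - 5)/(4 + x) = -1/(4 + x))
X(O) = 15 - 1/(4 + O) (X(O) = -1/(4 + O) - 5*(-3) = -1/(4 + O) + 15 = 15 - 1/(4 + O))
(X(a(4)/R(6, -3)) - 1*(-1925)) - 1*2519 = ((59 + 15*(7/1))/(4 + 7/1) - 1*(-1925)) - 1*2519 = ((59 + 15*(7*1))/(4 + 7*1) + 1925) - 2519 = ((59 + 15*7)/(4 + 7) + 1925) - 2519 = ((59 + 105)/11 + 1925) - 2519 = ((1/11)*164 + 1925) - 2519 = (164/11 + 1925) - 2519 = 21339/11 - 2519 = -6370/11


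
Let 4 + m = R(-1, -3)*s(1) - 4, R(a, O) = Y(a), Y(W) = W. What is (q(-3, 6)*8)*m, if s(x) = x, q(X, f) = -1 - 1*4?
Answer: 360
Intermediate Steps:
q(X, f) = -5 (q(X, f) = -1 - 4 = -5)
R(a, O) = a
m = -9 (m = -4 + (-1*1 - 4) = -4 + (-1 - 4) = -4 - 5 = -9)
(q(-3, 6)*8)*m = -5*8*(-9) = -40*(-9) = 360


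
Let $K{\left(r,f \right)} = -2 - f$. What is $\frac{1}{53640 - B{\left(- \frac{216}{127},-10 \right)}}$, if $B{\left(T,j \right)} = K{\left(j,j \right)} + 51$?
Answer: $\frac{1}{53581} \approx 1.8663 \cdot 10^{-5}$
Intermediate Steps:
$B{\left(T,j \right)} = 49 - j$ ($B{\left(T,j \right)} = \left(-2 - j\right) + 51 = 49 - j$)
$\frac{1}{53640 - B{\left(- \frac{216}{127},-10 \right)}} = \frac{1}{53640 - \left(49 - -10\right)} = \frac{1}{53640 - \left(49 + 10\right)} = \frac{1}{53640 - 59} = \frac{1}{53581}$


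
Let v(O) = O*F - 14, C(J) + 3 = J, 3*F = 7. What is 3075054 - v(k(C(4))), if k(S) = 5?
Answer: 9225169/3 ≈ 3.0751e+6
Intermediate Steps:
F = 7/3 (F = (1/3)*7 = 7/3 ≈ 2.3333)
C(J) = -3 + J
v(O) = -14 + 7*O/3 (v(O) = O*(7/3) - 14 = 7*O/3 - 14 = -14 + 7*O/3)
3075054 - v(k(C(4))) = 3075054 - (-14 + (7/3)*5) = 3075054 - (-14 + 35/3) = 3075054 - 1*(-7/3) = 3075054 + 7/3 = 9225169/3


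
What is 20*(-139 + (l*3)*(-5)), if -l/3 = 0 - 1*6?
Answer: -8180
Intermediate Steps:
l = 18 (l = -3*(0 - 1*6) = -3*(0 - 6) = -3*(-6) = 18)
20*(-139 + (l*3)*(-5)) = 20*(-139 + (18*3)*(-5)) = 20*(-139 + 54*(-5)) = 20*(-139 - 270) = 20*(-409) = -8180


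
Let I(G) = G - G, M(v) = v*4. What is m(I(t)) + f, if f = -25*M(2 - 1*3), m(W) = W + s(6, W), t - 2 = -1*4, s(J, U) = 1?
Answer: 101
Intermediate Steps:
M(v) = 4*v
t = -2 (t = 2 - 1*4 = 2 - 4 = -2)
I(G) = 0
m(W) = 1 + W (m(W) = W + 1 = 1 + W)
f = 100 (f = -100*(2 - 1*3) = -100*(2 - 3) = -100*(-1) = -25*(-4) = 100)
m(I(t)) + f = (1 + 0) + 100 = 1 + 100 = 101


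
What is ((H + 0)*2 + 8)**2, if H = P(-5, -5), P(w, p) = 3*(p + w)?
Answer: 2704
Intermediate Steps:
P(w, p) = 3*p + 3*w
H = -30 (H = 3*(-5) + 3*(-5) = -15 - 15 = -30)
((H + 0)*2 + 8)**2 = ((-30 + 0)*2 + 8)**2 = (-30*2 + 8)**2 = (-60 + 8)**2 = (-52)**2 = 2704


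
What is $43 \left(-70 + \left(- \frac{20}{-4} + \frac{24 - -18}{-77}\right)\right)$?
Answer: $- \frac{31003}{11} \approx -2818.5$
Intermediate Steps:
$43 \left(-70 + \left(- \frac{20}{-4} + \frac{24 - -18}{-77}\right)\right) = 43 \left(-70 + \left(\left(-20\right) \left(- \frac{1}{4}\right) + \left(24 + 18\right) \left(- \frac{1}{77}\right)\right)\right) = 43 \left(-70 + \left(5 + 42 \left(- \frac{1}{77}\right)\right)\right) = 43 \left(-70 + \left(5 - \frac{6}{11}\right)\right) = 43 \left(-70 + \frac{49}{11}\right) = 43 \left(- \frac{721}{11}\right) = - \frac{31003}{11}$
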